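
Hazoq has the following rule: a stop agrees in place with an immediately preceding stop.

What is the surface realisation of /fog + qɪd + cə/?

[fogkɪdtə]

The rule targets /q/ (voiceless uvular stop), which sits after the trigger /g/ (velar).
A voiceless velar stop is [k], so the surface segment is [k].
The same rule applies at the second boundary: /c/ → [t] next to /d/.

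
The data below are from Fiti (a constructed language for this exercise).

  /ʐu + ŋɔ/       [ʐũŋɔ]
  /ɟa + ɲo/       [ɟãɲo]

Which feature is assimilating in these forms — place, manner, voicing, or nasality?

nasality

The vowel /u/ surfaces as nasalised [ũ] next to the following nasal /ŋ/ — it has acquired the [+nasal] feature of its neighbour.
The other form shows the same pattern: /a/ → [ã] before /ɲ/ — each time a vowel is nasalised next to a following nasal.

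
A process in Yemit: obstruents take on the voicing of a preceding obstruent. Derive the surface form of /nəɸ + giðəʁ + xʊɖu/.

[nəɸkiðəʁɣʊɖu]

The rule targets /g/ (voiced velar stop), which sits after the trigger /ɸ/ (voiceless).
Changing only its voicing to voiceless gives [k] — the voiceless velar stop.
The same rule applies at the second boundary: /x/ → [ɣ] next to /ʁ/.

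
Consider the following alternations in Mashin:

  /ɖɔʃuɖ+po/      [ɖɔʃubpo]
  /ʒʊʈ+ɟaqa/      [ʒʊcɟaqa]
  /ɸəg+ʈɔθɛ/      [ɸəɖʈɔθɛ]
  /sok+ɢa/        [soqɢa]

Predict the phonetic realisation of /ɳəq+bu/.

[ɳəpbu]

The data show regressive place assimilation: /ɖ/ → [b] before /p/; /ʈ/ → [c] before /ɟ/; /g/ → [ɖ] before /ʈ/; /k/ → [q] before /ɢ/. In each pair only place changes, matching the following consonant, while manner and voice stay constant.
The rule targets /q/ (voiceless uvular stop), which sits before the trigger /b/ (bilabial).
Changing only its place to bilabial gives [p] — the voiceless bilabial stop.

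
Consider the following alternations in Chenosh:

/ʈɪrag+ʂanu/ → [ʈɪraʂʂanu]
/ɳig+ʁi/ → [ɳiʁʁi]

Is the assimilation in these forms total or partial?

total assimilation

Underlying /g/ is realised as [ʂ] next to /ʂ/; /ʂ/ itself does not change.
The output [ʂ] is identical to the trigger /ʂ/ — every feature (place, manner, voicing) has been copied — so this is total assimilation.
The other form behaves the same way: /g/ → [ʁ] before /ʁ/ — in each case the output is a copy of the following consonant.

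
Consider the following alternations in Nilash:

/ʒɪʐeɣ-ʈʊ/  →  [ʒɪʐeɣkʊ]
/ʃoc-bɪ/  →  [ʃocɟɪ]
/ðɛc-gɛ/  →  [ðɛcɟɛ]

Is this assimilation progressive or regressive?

Underlying /ʈ/ is realised as [k] next to /ɣ/; /ɣ/ itself does not change.
/ʈ/ is retroflex while /ɣ/ is velar; the output [k] is velar, matching the trigger — so the feature that spreads is place.
Checking the remaining alternations: /b/ → [ɟ] after /c/ (bilabial → palatal, matching palatal); /g/ → [ɟ] after /c/ (velar → palatal, matching palatal) — only place changes, and always toward the preceding segment.
Since the segment that changes follows the conditioning segment, the assimilation is progressive.

progressive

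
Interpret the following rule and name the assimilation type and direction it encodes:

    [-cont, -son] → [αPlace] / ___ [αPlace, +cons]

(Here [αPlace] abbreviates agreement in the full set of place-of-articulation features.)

regressive place assimilation

The shared variable α links the value of the place features (abbreviated [Place]) on the target to the same value on the neighbouring segment, so place is the feature that assimilates.
Since the environment is written after the underscore, the trigger follows the target; the direction is regressive.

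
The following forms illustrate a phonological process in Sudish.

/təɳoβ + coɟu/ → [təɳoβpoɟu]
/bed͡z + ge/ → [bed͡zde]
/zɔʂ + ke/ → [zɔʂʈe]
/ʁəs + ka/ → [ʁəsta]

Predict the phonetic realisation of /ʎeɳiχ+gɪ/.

The data show progressive place assimilation: /c/ → [p] after /β/; /g/ → [d] after /d͡z/; /k/ → [ʈ] after /ʂ/; /k/ → [t] after /s/. In each pair only place changes, matching the preceding consonant, while manner and voice stay constant.
The rule targets /g/ (voiced velar stop), which sits after the trigger /χ/ (uvular).
A voiced uvular stop is [ɢ], so the surface segment is [ɢ].

[ʎeɳiχɢɪ]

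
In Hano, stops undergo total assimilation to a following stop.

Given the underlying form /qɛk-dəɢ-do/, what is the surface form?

/k/ is the segment targeted by the rule; it sits immediately before /d/, so it assimilates completely and surfaces as [d].
At the second juncture, /ɢ/ likewise becomes [d] adjacent to /d/.

[qɛddəddo]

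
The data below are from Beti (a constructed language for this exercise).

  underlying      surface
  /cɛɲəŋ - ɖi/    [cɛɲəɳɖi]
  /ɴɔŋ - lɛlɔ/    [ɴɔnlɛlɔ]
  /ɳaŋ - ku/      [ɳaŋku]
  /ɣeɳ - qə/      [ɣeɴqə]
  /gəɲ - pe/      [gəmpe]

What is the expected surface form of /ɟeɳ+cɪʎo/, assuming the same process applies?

[ɟeɲcɪʎo]

The data show regressive place assimilation: /ŋ/ → [ɳ] before /ɖ/; /ŋ/ → [n] before /l/; /ɳ/ → [ɴ] before /q/; /ɲ/ → [m] before /p/. In each pair only place changes, matching the following consonant, while manner and voice stay constant.
Nothing changes in [ɳaŋku]: there the adjacent consonants already agree in place (/ŋ/ and /k/ are both velar), so this form is consistent with the same rule.
/ɳ/ is a voiced retroflex nasal. The following trigger /c/ is palatal, so /ɳ/ must become palatal as well.
Changing only its place to palatal gives [ɲ] — the voiced palatal nasal.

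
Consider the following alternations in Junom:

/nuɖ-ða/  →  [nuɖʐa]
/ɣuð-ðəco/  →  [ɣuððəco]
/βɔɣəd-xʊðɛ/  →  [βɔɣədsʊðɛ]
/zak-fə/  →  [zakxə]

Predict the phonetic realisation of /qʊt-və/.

The data show progressive place assimilation: /ð/ → [ʐ] after /ɖ/; /x/ → [s] after /d/; /f/ → [x] after /k/. In each pair only place changes, matching the preceding consonant, while manner and voice stay constant.
No alternation appears in [ɣuððəco]: there the adjacent consonants already agree in place (/ð/ and /ð/ are both dental), so this form is consistent with the same rule.
/v/ is a voiced labiodental fricative. The preceding trigger /t/ is alveolar, so /v/ must become alveolar as well.
The voiced alveolar fricative is [z], so /v/ → [z].

[qʊtzə]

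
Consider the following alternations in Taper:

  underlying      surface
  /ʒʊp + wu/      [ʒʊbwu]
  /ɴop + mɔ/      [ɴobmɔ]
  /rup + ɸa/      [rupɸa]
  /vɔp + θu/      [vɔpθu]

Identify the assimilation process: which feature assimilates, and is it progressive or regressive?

regressive voicing assimilation

Underlying /p/ is realised as [b] next to /w/; /w/ itself does not change.
/p/ is voiceless while /w/ is voiced; the output [b] is voiced, matching the trigger — so the feature that spreads is voicing.
Place and manner are unchanged, so the assimilation is partial, not total.
Checking the remaining alternation: /p/ → [b] before /m/ (voiceless → voiced, matching voiced) — only voicing changes, and always toward the following segment.
No alternation appears in [rupɸa], [vɔpθu]: there the adjacent consonants already agree in voicing (/p/ and /ɸ/ are both voiceless; /p/ and /θ/ are both voiceless), so these forms are consistent with the same rule.
The trigger is the following segment, so the direction is regressive (anticipatory).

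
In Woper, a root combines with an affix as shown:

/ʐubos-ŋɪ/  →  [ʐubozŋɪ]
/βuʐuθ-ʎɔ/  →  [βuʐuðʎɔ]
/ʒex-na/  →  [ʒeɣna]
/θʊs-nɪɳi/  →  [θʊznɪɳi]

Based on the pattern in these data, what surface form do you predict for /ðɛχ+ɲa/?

The data show regressive voicing assimilation: /s/ → [z] before /ŋ/; /θ/ → [ð] before /ʎ/; /x/ → [ɣ] before /n/; /s/ → [z] before /n/. In each pair only voicing changes, matching the following consonant, while place and manner stay constant.
/χ/ is a voiceless uvular fricative. The following trigger /ɲ/ is voiced, so /χ/ must become voiced as well.
The voiced uvular fricative is [ʁ], so /χ/ → [ʁ].

[ðɛʁɲa]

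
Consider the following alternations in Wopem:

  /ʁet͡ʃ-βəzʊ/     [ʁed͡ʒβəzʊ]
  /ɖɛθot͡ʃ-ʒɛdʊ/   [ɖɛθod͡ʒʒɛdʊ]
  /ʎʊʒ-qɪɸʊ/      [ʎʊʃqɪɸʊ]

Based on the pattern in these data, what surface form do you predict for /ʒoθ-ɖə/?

The data show regressive voicing assimilation: /t͡ʃ/ → [d͡ʒ] before /β/; /t͡ʃ/ → [d͡ʒ] before /ʒ/; /ʒ/ → [ʃ] before /q/. In each pair only voicing changes, matching the following consonant, while place and manner stay constant.
The rule targets /θ/ (voiceless dental fricative), which sits before the trigger /ɖ/ (voiced).
The voiced dental fricative is [ð], so /θ/ → [ð].

[ʒoðɖə]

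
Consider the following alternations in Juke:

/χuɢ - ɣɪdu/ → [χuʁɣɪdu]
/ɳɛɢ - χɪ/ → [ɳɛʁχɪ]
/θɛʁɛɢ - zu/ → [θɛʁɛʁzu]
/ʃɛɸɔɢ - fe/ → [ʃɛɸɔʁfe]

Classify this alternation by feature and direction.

regressive manner assimilation

Comparing underlying and surface forms, /ɢ/ → [ʁ] is the alternation; the neighbouring /ɣ/ is constant.
/ɢ/ is a stop while /ɣ/ is a fricative; the output [ʁ] is a fricative, matching the trigger — so the feature that spreads is manner.
Place and voice are unchanged, so the assimilation is partial, not total.
The other alternating forms pattern the same way: /ɢ/ → [ʁ] before /χ/ (stop → fricative, matching a fricative); /ɢ/ → [ʁ] before /z/ (stop → fricative, matching a fricative); /ɢ/ → [ʁ] before /f/ (stop → fricative, matching a fricative) — only manner changes, and always toward the following segment.
Since the segment that changes precedes the conditioning segment, the assimilation is regressive.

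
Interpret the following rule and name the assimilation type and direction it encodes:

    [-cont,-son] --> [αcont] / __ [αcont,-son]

The shared variable α links the value of [cont] on the target to that of the neighbouring obstruent. [cont] distinguishes stops from fricatives — a manner-of-articulation feature — so this is manner assimilation.
Since the environment is written after the underscore, the trigger follows the target; the direction is regressive.

regressive manner assimilation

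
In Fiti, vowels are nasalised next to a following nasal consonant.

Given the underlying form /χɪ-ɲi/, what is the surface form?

[χɪ̃ɲi]

The vowel /ɪ/ is adjacent to the following nasal /ɲ/, so it acquires [+nasal] and surfaces as [ɪ̃].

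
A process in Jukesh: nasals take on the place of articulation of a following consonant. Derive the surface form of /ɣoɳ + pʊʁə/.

/ɳ/ is a voiced retroflex nasal. The following trigger /p/ is bilabial, so /ɳ/ must become bilabial as well.
Changing only its place to bilabial gives [m] — the voiced bilabial nasal.

[ɣompʊʁə]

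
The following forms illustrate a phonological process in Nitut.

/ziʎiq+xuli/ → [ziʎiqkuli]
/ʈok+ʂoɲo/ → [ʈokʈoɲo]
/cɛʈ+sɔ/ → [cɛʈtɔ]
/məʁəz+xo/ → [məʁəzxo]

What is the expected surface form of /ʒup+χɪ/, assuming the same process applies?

The data show progressive manner assimilation: /x/ → [k] after /q/; /ʂ/ → [ʈ] after /k/; /s/ → [t] after /ʈ/. In each pair only manner changes, matching the preceding consonant, while place and voice stay constant.
Nothing changes in [məʁəzxo]: there the adjacent consonants already agree in manner (/x/ and /z/ are both fricatives), so this form is consistent with the same rule.
The rule targets /χ/ (voiceless uvular fricative), which sits after the trigger /p/ (stop).
The voiceless uvular stop is [q], so /χ/ → [q].

[ʒupqɪ]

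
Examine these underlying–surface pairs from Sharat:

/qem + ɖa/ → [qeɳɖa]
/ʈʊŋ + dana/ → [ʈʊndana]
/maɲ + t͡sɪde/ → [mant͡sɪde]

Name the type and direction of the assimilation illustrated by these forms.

Underlying /m/ is realised as [ɳ] next to /ɖ/; /ɖ/ itself does not change.
The change bilabial → retroflex matches the place of the following /ɖ/, identifying this as place assimilation.
Manner and voice are unchanged, so the assimilation is partial, not total.
The same holds elsewhere in the data: /ŋ/ → [n] before /d/ (velar → alveolar, matching alveolar); /ɲ/ → [n] before /t͡s/ (palatal → alveolar, matching alveolar) — only place changes, and always toward the following segment.
The trigger is the following segment, so the direction is regressive (anticipatory).

regressive place assimilation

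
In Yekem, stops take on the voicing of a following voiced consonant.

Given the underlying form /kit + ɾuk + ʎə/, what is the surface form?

The rule targets /t/ (voiceless alveolar stop), which sits before the trigger /ɾ/ (voiced).
The voiced alveolar stop is [d], so /t/ → [d].
The same rule applies at the second boundary: /k/ → [g] next to /ʎ/.

[kidɾugʎə]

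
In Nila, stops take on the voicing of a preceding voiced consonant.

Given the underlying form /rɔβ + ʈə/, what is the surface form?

The rule targets /ʈ/ (voiceless retroflex stop), which sits after the trigger /β/ (voiced).
The voiced retroflex stop is [ɖ], so /ʈ/ → [ɖ].

[rɔβɖə]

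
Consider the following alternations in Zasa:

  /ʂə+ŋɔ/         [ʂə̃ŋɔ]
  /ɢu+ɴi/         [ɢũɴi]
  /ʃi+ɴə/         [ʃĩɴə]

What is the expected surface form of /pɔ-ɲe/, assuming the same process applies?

The data show regressive nasality assimilation (vowel nasalisation): /ə/ → [ə̃] before /ŋ/; /u/ → [ũ] before /ɴ/; /i/ → [ĩ] before /ɴ/ — a vowel is nasalised by an immediately following nasal consonant.
The vowel /ɔ/ is adjacent to the following nasal /ɲ/, so it acquires [+nasal] and surfaces as [ɔ̃].

[pɔ̃ɲe]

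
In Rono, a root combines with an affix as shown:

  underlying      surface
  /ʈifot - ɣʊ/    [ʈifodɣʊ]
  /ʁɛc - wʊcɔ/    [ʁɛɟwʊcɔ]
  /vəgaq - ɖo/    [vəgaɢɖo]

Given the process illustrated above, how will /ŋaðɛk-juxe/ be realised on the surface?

[ŋaðɛgjuxe]

The data show regressive voicing assimilation: /t/ → [d] before /ɣ/; /c/ → [ɟ] before /w/; /q/ → [ɢ] before /ɖ/. In each pair only voicing changes, matching the following consonant, while place and manner stay constant.
The rule targets /k/ (voiceless velar stop), which sits before the trigger /j/ (voiced).
Changing only its voicing to voiced gives [g] — the voiced velar stop.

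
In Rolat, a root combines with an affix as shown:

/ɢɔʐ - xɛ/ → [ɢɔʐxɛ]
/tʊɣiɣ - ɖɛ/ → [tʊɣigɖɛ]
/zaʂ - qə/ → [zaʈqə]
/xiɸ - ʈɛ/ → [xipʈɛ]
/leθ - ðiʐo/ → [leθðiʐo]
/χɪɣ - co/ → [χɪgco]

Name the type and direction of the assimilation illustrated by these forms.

regressive manner assimilation

Underlying /ɣ/ is realised as [g] next to /ɖ/; /ɖ/ itself does not change.
/ɣ/ is a fricative while /ɖ/ is a stop; the output [g] is a stop, matching the trigger — so the feature that spreads is manner.
Place and voice are unchanged, so the assimilation is partial, not total.
Checking the remaining alternations: /ʂ/ → [ʈ] before /q/ (fricative → stop, matching a stop); /ɸ/ → [p] before /ʈ/ (fricative → stop, matching a stop); /ɣ/ → [g] before /c/ (fricative → stop, matching a stop) — only manner changes, and always toward the following segment.
Nothing changes in [ɢɔʐxɛ], [leθðiʐo]: there the adjacent consonants already agree in manner (/ʐ/ and /x/ are both fricatives; /θ/ and /ð/ are both fricatives), so these forms are consistent with the same rule.
The trigger is the following segment, so the direction is regressive (anticipatory).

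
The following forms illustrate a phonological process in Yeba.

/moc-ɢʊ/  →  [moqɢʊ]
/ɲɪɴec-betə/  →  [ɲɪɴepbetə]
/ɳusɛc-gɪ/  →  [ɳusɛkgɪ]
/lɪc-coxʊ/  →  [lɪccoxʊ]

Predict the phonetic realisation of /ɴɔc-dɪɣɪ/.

[ɴɔtdɪɣɪ]

The data show regressive place assimilation: /c/ → [q] before /ɢ/; /c/ → [p] before /b/; /c/ → [k] before /g/. In each pair only place changes, matching the following consonant, while manner and voice stay constant.
Nothing changes in [lɪccoxʊ]: there the adjacent consonants already agree in place (/c/ and /c/ are both palatal), so this form is consistent with the same rule.
/c/ is a voiceless palatal stop. The following trigger /d/ is alveolar, so /c/ must become alveolar as well.
A voiceless alveolar stop is [t], so the surface segment is [t].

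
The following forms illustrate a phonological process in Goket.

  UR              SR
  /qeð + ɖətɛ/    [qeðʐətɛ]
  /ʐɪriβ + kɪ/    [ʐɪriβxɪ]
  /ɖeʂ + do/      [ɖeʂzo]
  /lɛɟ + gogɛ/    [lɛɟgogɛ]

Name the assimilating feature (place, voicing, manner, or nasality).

manner

Underlying /ɖ/ is realised as [ʐ] next to /ð/; /ð/ itself does not change.
/ɖ/ is a stop while /ð/ is a fricative; the output [ʐ] is a fricative, matching the trigger — so the feature that spreads is manner.
The other alternating forms pattern the same way: /k/ → [x] after /β/ (stop → fricative, matching a fricative); /d/ → [z] after /ʂ/ (stop → fricative, matching a fricative) — only manner changes, and always toward the preceding segment.
Nothing changes in [lɛɟgogɛ]: there the adjacent consonants already agree in manner (/g/ and /ɟ/ are both stops), so this form is consistent with the same rule.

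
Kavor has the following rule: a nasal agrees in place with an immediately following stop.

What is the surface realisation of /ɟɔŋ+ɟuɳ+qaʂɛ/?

[ɟɔɲɟuɴqaʂɛ]

/ŋ/ is a voiced velar nasal. The following trigger /ɟ/ is palatal, so /ŋ/ must become palatal as well.
The voiced palatal nasal is [ɲ], so /ŋ/ → [ɲ].
The same rule applies at the second boundary: /ɳ/ → [ɴ] next to /q/.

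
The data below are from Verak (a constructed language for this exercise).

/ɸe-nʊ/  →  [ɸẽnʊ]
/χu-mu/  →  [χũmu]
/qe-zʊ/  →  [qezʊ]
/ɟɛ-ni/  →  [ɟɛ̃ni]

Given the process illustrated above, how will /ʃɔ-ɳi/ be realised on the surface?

[ʃɔ̃ɳi]

The data show regressive nasality assimilation (vowel nasalisation): /e/ → [ẽ] before /n/; /u/ → [ũ] before /m/; /ɛ/ → [ɛ̃] before /n/ — a vowel is nasalised by an immediately following nasal consonant.
No change occurs in [qezʊ] because the vowel at the boundary is adjacent to an oral consonant, not a nasal (/e/ next to /z/).
/ɔ/ sits next to the nasal /ɳ/ and is therefore nasalised to [ɔ̃].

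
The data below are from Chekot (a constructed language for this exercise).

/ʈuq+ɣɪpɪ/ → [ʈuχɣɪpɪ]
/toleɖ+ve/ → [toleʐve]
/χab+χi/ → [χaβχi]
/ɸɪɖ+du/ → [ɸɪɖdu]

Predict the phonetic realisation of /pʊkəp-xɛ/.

[pʊkəɸxɛ]

The data show regressive manner assimilation: /q/ → [χ] before /ɣ/; /ɖ/ → [ʐ] before /v/; /b/ → [β] before /χ/. In each pair only manner changes, matching the following consonant, while place and voice stay constant.
No alternation appears in [ɸɪɖdu]: there the adjacent consonants already agree in manner (/ɖ/ and /d/ are both stops), so this form is consistent with the same rule.
/p/ is a voiceless bilabial stop. The following trigger /x/ is a fricative, so /p/ must become a fricative as well.
Changing only its manner to fricative gives [ɸ] — the voiceless bilabial fricative.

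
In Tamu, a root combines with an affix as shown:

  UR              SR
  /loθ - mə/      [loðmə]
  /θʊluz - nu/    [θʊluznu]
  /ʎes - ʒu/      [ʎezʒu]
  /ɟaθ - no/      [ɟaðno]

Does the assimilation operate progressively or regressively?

regressive

The segment that alternates is /θ/, which surfaces as [ð] when adjacent to /m/.
/θ/ is voiceless while /m/ is voiced; the output [ð] is voiced, matching the trigger — so the feature that spreads is voicing.
The same holds elsewhere in the data: /s/ → [z] before /ʒ/ (voiceless → voiced, matching voiced); /θ/ → [ð] before /n/ (voiceless → voiced, matching voiced) — only voicing changes, and always toward the following segment.
Nothing changes in [θʊluznu]: there the adjacent consonants already agree in voicing (/z/ and /n/ are both voiced), so this form is consistent with the same rule.
Since the segment that changes precedes the conditioning segment, the assimilation is regressive.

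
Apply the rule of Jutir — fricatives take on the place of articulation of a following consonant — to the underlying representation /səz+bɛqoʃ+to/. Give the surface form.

/z/ is a voiced alveolar fricative. The following trigger /b/ is bilabial, so /z/ must become bilabial as well.
Changing only its place to bilabial gives [β] — the voiced bilabial fricative.
At the second juncture, /ʃ/ likewise becomes [s] adjacent to /t/.

[səβbɛqosto]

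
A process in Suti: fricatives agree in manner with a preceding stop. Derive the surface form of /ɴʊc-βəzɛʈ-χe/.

The rule targets /β/ (voiced bilabial fricative), which sits after the trigger /c/ (stop).
A voiced bilabial stop is [b], so the surface segment is [b].
The same rule applies at the second boundary: /χ/ → [q] next to /ʈ/.

[ɴʊcbəzɛʈqe]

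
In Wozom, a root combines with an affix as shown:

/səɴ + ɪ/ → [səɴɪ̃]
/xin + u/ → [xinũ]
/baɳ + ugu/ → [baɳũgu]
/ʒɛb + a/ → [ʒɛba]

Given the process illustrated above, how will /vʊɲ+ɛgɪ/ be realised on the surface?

The data show progressive nasality assimilation (vowel nasalisation): /ɪ/ → [ɪ̃] after /ɴ/; /u/ → [ũ] after /n/; /u/ → [ũ] after /ɳ/ — a vowel is nasalised by an immediately preceding nasal consonant.
No change occurs in [ʒɛba] because the vowel at the boundary is adjacent to an oral consonant, not a nasal (/a/ next to /b/).
The vowel /ɛ/ is adjacent to the preceding nasal /ɲ/, so it acquires [+nasal] and surfaces as [ɛ̃].

[vʊɲɛ̃gɪ]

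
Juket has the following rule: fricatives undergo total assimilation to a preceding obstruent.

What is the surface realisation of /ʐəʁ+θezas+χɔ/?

/θ/ is the segment targeted by the rule; it sits immediately after /ʁ/, so it assimilates completely and surfaces as [ʁ].
The same rule applies at the second boundary: /χ/ → [s] next to /s/.

[ʐəʁʁezassɔ]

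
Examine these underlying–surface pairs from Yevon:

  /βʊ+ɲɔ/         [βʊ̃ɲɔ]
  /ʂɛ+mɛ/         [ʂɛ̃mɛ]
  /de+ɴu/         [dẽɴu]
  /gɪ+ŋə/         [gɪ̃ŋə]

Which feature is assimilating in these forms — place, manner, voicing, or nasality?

The vowel /ʊ/ surfaces as nasalised [ʊ̃] next to the following nasal /ɲ/ — it has acquired the [+nasal] feature of its neighbour.
Likewise in the remaining data: /ɛ/ → [ɛ̃] before /m/; /e/ → [ẽ] before /ɴ/; /ɪ/ → [ɪ̃] before /ŋ/ — each time a vowel is nasalised next to a following nasal.

nasality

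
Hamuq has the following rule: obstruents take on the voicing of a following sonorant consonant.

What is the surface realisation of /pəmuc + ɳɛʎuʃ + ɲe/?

[pəmuɟɳɛʎuʒɲe]

/c/ is a voiceless palatal stop. The following trigger /ɳ/ is voiced, so /c/ must become voiced as well.
The voiced palatal stop is [ɟ], so /c/ → [ɟ].
At the second juncture, /ʃ/ likewise becomes [ʒ] adjacent to /ɲ/.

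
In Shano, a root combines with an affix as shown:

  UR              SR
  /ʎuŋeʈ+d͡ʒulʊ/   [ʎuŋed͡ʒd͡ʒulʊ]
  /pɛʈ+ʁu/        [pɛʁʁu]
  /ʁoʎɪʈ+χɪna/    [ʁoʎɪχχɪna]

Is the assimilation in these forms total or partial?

Underlying /ʈ/ is realised as [d͡ʒ] next to /d͡ʒ/; /d͡ʒ/ itself does not change.
The output [d͡ʒ] is identical to the trigger /d͡ʒ/ — every feature (place, manner, voicing) has been copied — so this is total assimilation.
The other forms behave the same way: /ʈ/ → [ʁ] before /ʁ/; /ʈ/ → [χ] before /χ/ — in each case the output is a copy of the following consonant.

total assimilation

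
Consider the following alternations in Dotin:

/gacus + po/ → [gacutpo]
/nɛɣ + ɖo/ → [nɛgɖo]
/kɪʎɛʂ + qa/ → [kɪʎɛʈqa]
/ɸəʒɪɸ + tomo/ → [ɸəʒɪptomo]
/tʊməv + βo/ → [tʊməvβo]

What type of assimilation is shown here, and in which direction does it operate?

Underlying /s/ is realised as [t] next to /p/; /p/ itself does not change.
The change fricative → stop matches the manner of the following /p/, identifying this as manner assimilation.
Place and voice are unchanged, so the assimilation is partial, not total.
Checking the remaining alternations: /ɣ/ → [g] before /ɖ/ (fricative → stop, matching a stop); /ʂ/ → [ʈ] before /q/ (fricative → stop, matching a stop); /ɸ/ → [p] before /t/ (fricative → stop, matching a stop) — only manner changes, and always toward the following segment.
Nothing changes in [tʊməvβo]: there the adjacent consonants already agree in manner (/v/ and /β/ are both fricatives), so this form is consistent with the same rule.
The trigger is the following segment, so the direction is regressive (anticipatory).

regressive manner assimilation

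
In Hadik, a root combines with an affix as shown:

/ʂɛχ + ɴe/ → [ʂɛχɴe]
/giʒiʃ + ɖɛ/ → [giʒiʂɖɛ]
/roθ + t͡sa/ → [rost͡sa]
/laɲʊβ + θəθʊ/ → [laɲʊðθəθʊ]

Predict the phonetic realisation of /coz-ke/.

[coɣke]

The data show regressive place assimilation: /ʃ/ → [ʂ] before /ɖ/; /θ/ → [s] before /t͡s/; /β/ → [ð] before /θ/. In each pair only place changes, matching the following consonant, while manner and voice stay constant.
Nothing changes in [ʂɛχɴe]: there the adjacent consonants already agree in place (/χ/ and /ɴ/ are both uvular), so this form is consistent with the same rule.
/z/ is a voiced alveolar fricative. The following trigger /k/ is velar, so /z/ must become velar as well.
Changing only its place to velar gives [ɣ] — the voiced velar fricative.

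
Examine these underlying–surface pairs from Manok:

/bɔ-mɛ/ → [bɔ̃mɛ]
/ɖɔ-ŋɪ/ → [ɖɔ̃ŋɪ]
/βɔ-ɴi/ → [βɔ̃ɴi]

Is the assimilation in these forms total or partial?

partial assimilation

The vowel /ɔ/ surfaces as nasalised [ɔ̃] next to the following nasal /m/ — it has acquired the [+nasal] feature of its neighbour.
Likewise in the remaining data: /ɔ/ → [ɔ̃] before /ŋ/; /ɔ/ → [ɔ̃] before /ɴ/ — each time a vowel is nasalised next to a following nasal.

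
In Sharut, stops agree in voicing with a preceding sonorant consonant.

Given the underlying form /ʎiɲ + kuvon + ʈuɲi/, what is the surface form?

The rule targets /k/ (voiceless velar stop), which sits after the trigger /ɲ/ (voiced).
Changing only its voicing to voiced gives [g] — the voiced velar stop.
At the second juncture, /ʈ/ likewise becomes [ɖ] adjacent to /n/.

[ʎiɲguvonɖuɲi]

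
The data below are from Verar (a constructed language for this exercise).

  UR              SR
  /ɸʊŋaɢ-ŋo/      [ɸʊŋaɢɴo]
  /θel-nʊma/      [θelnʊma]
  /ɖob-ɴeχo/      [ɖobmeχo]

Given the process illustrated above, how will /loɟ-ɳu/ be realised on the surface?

[loɟɲu]

The data show progressive place assimilation: /ŋ/ → [ɴ] after /ɢ/; /ɴ/ → [m] after /b/. In each pair only place changes, matching the preceding consonant, while manner and voice stay constant.
Nothing changes in [θelnʊma]: there the adjacent consonants already agree in place (/n/ and /l/ are both alveolar), so this form is consistent with the same rule.
The rule targets /ɳ/ (voiced retroflex nasal), which sits after the trigger /ɟ/ (palatal).
Changing only its place to palatal gives [ɲ] — the voiced palatal nasal.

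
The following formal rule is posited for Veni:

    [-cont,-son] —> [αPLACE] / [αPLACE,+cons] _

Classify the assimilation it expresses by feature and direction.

The shared variable α links the value of the place features (abbreviated [PLACE]) on the target to the same value on the neighbouring segment, so place is the feature that assimilates.
The conditioning segment sits to the left of the focus bar, meaning the trigger precedes the segment that changes — progressive assimilation.

progressive place assimilation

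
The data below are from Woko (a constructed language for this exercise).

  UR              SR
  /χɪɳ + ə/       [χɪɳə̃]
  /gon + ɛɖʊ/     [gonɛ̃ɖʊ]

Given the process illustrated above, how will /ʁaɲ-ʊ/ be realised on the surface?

[ʁaɲʊ̃]

The data show progressive nasality assimilation (vowel nasalisation): /ə/ → [ə̃] after /ɳ/; /ɛ/ → [ɛ̃] after /n/ — a vowel is nasalised by an immediately preceding nasal consonant.
The vowel /ʊ/ is adjacent to the preceding nasal /ɲ/, so it acquires [+nasal] and surfaces as [ʊ̃].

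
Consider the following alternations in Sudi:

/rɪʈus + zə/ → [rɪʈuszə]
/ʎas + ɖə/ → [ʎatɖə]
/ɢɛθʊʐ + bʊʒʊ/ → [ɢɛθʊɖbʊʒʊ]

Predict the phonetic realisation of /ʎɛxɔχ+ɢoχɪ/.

[ʎɛxɔqɢoχɪ]

The data show regressive manner assimilation: /s/ → [t] before /ɖ/; /ʐ/ → [ɖ] before /b/. In each pair only manner changes, matching the following consonant, while place and voice stay constant.
No alternation appears in [rɪʈuszə]: there the adjacent consonants already agree in manner (/s/ and /z/ are both fricatives), so this form is consistent with the same rule.
/χ/ is a voiceless uvular fricative. The following trigger /ɢ/ is a stop, so /χ/ must become a stop as well.
Changing only its manner to stop gives [q] — the voiceless uvular stop.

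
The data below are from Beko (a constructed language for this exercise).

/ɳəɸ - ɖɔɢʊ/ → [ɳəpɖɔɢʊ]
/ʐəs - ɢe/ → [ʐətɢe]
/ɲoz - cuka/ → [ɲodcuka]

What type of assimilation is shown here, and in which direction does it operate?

regressive manner assimilation

Comparing underlying and surface forms, /ɸ/ → [p] is the alternation; the neighbouring /ɖ/ is constant.
/ɸ/ is a fricative while /ɖ/ is a stop; the output [p] is a stop, matching the trigger — so the feature that spreads is manner.
Place and voice are unchanged, so the assimilation is partial, not total.
The other alternating forms pattern the same way: /s/ → [t] before /ɢ/ (fricative → stop, matching a stop); /z/ → [d] before /c/ (fricative → stop, matching a stop) — only manner changes, and always toward the following segment.
The trigger is the following segment, so the direction is regressive (anticipatory).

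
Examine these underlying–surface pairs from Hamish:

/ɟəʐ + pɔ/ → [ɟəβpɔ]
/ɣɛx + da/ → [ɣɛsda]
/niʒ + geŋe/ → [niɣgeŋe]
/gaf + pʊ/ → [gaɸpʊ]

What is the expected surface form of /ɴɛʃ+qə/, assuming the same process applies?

The data show regressive place assimilation: /ʐ/ → [β] before /p/; /x/ → [s] before /d/; /ʒ/ → [ɣ] before /g/; /f/ → [ɸ] before /p/. In each pair only place changes, matching the following consonant, while manner and voice stay constant.
The rule targets /ʃ/ (voiceless postalveolar fricative), which sits before the trigger /q/ (uvular).
The voiceless uvular fricative is [χ], so /ʃ/ → [χ].

[ɴɛχqə]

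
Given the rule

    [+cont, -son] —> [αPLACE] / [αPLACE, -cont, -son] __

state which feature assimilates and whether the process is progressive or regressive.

progressive place assimilation

The rule copies the place features (abbreviated [PLACE]) from the environment onto the target, so the assimilating feature is place.
Since the environment is written before the underscore, the trigger precedes the target; the direction is progressive.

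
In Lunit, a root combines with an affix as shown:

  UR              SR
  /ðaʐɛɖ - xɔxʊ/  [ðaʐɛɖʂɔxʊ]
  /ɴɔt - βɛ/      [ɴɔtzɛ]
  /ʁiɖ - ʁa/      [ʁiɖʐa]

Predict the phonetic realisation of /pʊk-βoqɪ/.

[pʊkɣoqɪ]

The data show progressive place assimilation: /x/ → [ʂ] after /ɖ/; /β/ → [z] after /t/; /ʁ/ → [ʐ] after /ɖ/. In each pair only place changes, matching the preceding consonant, while manner and voice stay constant.
/β/ is a voiced bilabial fricative. The preceding trigger /k/ is velar, so /β/ must become velar as well.
A voiced velar fricative is [ɣ], so the surface segment is [ɣ].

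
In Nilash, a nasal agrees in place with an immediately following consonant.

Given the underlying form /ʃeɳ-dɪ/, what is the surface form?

The rule targets /ɳ/ (voiced retroflex nasal), which sits before the trigger /d/ (alveolar).
The voiced alveolar nasal is [n], so /ɳ/ → [n].

[ʃendɪ]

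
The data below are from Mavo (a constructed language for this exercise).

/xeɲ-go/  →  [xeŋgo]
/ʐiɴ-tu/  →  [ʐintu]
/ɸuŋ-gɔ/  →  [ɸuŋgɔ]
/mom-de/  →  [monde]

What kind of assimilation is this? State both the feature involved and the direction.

regressive place assimilation

Comparing underlying and surface forms, /ɲ/ → [ŋ] is the alternation; the neighbouring /g/ is constant.
/ɲ/ is palatal while /g/ is velar; the output [ŋ] is velar, matching the trigger — so the feature that spreads is place.
Manner and voice are unchanged, so the assimilation is partial, not total.
The same holds elsewhere in the data: /ɴ/ → [n] before /t/ (uvular → alveolar, matching alveolar); /m/ → [n] before /d/ (bilabial → alveolar, matching alveolar) — only place changes, and always toward the following segment.
No alternation appears in [ɸuŋgɔ]: there the adjacent consonants already agree in place (/ŋ/ and /g/ are both velar), so this form is consistent with the same rule.
The trigger is the following segment, so the direction is regressive (anticipatory).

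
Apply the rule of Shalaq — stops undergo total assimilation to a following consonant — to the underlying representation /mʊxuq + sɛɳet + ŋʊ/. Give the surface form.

[mʊxussɛɳeŋŋʊ]

/q/ is the segment targeted by the rule; it sits immediately before /s/, so it assimilates completely and surfaces as [s].
At the second juncture, /t/ likewise becomes [ŋ] adjacent to /ŋ/.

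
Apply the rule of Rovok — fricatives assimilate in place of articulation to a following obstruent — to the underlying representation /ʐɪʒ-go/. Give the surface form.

[ʐɪɣgo]

/ʒ/ is a voiced postalveolar fricative. The following trigger /g/ is velar, so /ʒ/ must become velar as well.
Changing only its place to velar gives [ɣ] — the voiced velar fricative.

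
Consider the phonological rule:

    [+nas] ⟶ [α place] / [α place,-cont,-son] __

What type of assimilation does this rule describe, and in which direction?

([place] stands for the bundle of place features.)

progressive place assimilation

The rule copies the place features (abbreviated [place]) from the environment onto the target, so the assimilating feature is place.
Since the environment is written before the underscore, the trigger precedes the target; the direction is progressive.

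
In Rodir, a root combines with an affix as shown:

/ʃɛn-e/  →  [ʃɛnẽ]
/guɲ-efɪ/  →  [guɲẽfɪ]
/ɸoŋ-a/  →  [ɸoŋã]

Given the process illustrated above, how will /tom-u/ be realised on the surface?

[tomũ]

The data show progressive nasality assimilation (vowel nasalisation): /e/ → [ẽ] after /n/; /e/ → [ẽ] after /ɲ/; /a/ → [ã] after /ŋ/ — a vowel is nasalised by an immediately preceding nasal consonant.
The vowel /u/ is adjacent to the preceding nasal /m/, so it acquires [+nasal] and surfaces as [ũ].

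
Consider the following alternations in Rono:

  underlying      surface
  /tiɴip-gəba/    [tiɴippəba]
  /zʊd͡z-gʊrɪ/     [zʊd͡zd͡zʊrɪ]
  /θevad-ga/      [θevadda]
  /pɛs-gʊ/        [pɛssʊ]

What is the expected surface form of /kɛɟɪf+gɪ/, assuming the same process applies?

The data show progressive total assimilation (/g/ → [p] after /p/; /g/ → [d͡z] after /d͡z/; /g/ → [d] after /d/; /g/ → [s] after /s/): in every case the target segment becomes identical to its preceding neighbour, copying more than a single feature.
/g/ is the segment targeted by the rule; it sits immediately after /f/, so it assimilates completely and surfaces as [f].

[kɛɟɪffɪ]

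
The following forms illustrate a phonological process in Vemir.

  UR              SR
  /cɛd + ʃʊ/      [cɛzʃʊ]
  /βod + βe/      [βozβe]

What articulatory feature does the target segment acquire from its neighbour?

The segment that alternates is /d/, which surfaces as [z] when adjacent to /ʃ/.
The change stop → fricative matches the manner of the following /ʃ/, identifying this as manner assimilation.
Checking the remaining alternation: /d/ → [z] before /β/ (stop → fricative, matching a fricative) — only manner changes, and always toward the following segment.

manner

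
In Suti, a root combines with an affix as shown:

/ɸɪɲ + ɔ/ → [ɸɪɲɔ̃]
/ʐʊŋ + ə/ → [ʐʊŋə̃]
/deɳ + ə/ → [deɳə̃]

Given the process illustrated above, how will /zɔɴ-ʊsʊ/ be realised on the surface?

[zɔɴʊ̃sʊ]

The data show progressive nasality assimilation (vowel nasalisation): /ɔ/ → [ɔ̃] after /ɲ/; /ə/ → [ə̃] after /ŋ/; /ə/ → [ə̃] after /ɳ/ — a vowel is nasalised by an immediately preceding nasal consonant.
/ʊ/ sits next to the nasal /ɴ/ and is therefore nasalised to [ʊ̃].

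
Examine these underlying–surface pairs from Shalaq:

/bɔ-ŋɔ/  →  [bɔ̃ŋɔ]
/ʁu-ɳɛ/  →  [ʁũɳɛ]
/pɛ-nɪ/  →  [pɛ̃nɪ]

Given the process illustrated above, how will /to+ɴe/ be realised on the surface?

The data show regressive nasality assimilation (vowel nasalisation): /ɔ/ → [ɔ̃] before /ŋ/; /u/ → [ũ] before /ɳ/; /ɛ/ → [ɛ̃] before /n/ — a vowel is nasalised by an immediately following nasal consonant.
/o/ sits next to the nasal /ɴ/ and is therefore nasalised to [õ].

[tõɴe]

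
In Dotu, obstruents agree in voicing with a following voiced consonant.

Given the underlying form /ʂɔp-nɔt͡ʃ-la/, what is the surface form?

/p/ is a voiceless bilabial stop. The following trigger /n/ is voiced, so /p/ must become voiced as well.
A voiced bilabial stop is [b], so the surface segment is [b].
The same rule applies at the second boundary: /t͡ʃ/ → [d͡ʒ] next to /l/.

[ʂɔbnɔd͡ʒla]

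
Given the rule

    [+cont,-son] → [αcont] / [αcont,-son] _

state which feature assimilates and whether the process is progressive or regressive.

The rule copies [cont] (continuancy) from the environment onto the target fricatives; since [±cont] encodes the stop/fricative manner contrast, the assimilating dimension is manner.
Since the environment is written before the underscore, the trigger precedes the target; the direction is progressive.

progressive manner assimilation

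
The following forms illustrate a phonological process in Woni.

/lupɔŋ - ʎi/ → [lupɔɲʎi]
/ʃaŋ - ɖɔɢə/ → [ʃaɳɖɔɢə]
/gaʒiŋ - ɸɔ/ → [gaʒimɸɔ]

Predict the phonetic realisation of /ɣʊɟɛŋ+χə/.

The data show regressive place assimilation: /ŋ/ → [ɲ] before /ʎ/; /ŋ/ → [ɳ] before /ɖ/; /ŋ/ → [m] before /ɸ/. In each pair only place changes, matching the following consonant, while manner and voice stay constant.
The rule targets /ŋ/ (voiced velar nasal), which sits before the trigger /χ/ (uvular).
The voiced uvular nasal is [ɴ], so /ŋ/ → [ɴ].

[ɣʊɟɛɴχə]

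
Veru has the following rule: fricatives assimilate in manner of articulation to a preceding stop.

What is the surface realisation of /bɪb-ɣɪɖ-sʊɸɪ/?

The rule targets /ɣ/ (voiced velar fricative), which sits after the trigger /b/ (stop).
Changing only its manner to stop gives [g] — the voiced velar stop.
At the second juncture, /s/ likewise becomes [t] adjacent to /ɖ/.

[bɪbgɪɖtʊɸɪ]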